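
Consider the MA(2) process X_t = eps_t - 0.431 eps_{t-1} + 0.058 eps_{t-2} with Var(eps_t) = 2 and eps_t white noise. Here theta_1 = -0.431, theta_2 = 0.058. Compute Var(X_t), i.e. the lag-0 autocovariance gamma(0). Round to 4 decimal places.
\gamma(0) = 2.3783

For an MA(q) process X_t = eps_t + sum_i theta_i eps_{t-i} with
Var(eps_t) = sigma^2, the variance is
  gamma(0) = sigma^2 * (1 + sum_i theta_i^2).
  sum_i theta_i^2 = (-0.431)^2 + (0.058)^2 = 0.185761 + 0.003364 = 0.189125.
  gamma(0) = 2 * (1 + 0.189125) = 2 * 1.189125 = 2.37825, which rounds to 2.3783.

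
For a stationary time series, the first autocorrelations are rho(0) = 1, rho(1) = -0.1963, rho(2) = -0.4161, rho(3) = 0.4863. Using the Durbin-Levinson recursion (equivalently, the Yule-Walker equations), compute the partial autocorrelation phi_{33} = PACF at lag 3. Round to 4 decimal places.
\phi_{33} = 0.3659

The PACF at lag k is phi_{kk}, the last component of the solution
to the Yule-Walker system G_k phi = r_k where
  (G_k)_{ij} = rho(|i - j|), (r_k)_i = rho(i), i,j = 1..k.
Equivalently, Durbin-Levinson gives phi_{kk} iteratively:
  phi_{11} = rho(1)
  phi_{kk} = [rho(k) - sum_{j=1..k-1} phi_{k-1,j} rho(k-j)]
            / [1 - sum_{j=1..k-1} phi_{k-1,j} rho(j)],
  phi_{k,j} = phi_{k-1,j} - phi_{kk} phi_{k-1,k-j},  j = 1..k-1.
Step k = 1:
  phi_11 = rho(1) = -0.1963.
Step k = 2:
  phi_22 = [rho(2) - phi_11 rho(1)] / [1 - phi_11 rho(1)] = [-0.4161 - (-0.1963)(-0.1963)] / [1 - (-0.1963)(-0.1963)]
         = -0.45463369 / 0.96146631 = -0.472855.
  Update: phi_21 = phi_11 - phi_22 phi_11 = -0.1963 - (-0.472855)(-0.1963) = -0.289121.
Step k = 3:
  phi_33 = [rho(3) - phi_21 rho(2) - phi_22 rho(1)] / [1 - phi_21 rho(1) - phi_22 rho(2)]
    numerator   = 0.4863 - (-0.289121)(-0.4161) - (-0.472855)(-0.1963) = 0.27317527
    denominator = 1 - (-0.289121)(-0.1963) - (-0.472855)(-0.4161) = 0.74649071
  phi_33 = 0.27317527 / 0.74649071 = 0.3659.
Therefore phi_{33} = 0.3659.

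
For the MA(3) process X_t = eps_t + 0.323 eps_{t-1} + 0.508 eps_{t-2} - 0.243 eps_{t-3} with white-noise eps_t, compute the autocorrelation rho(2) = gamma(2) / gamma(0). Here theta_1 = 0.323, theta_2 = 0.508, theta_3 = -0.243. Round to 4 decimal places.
\rho(2) = 0.3022

For an MA(q) process with theta_0 = 1, the autocovariance is
  gamma(k) = sigma^2 * sum_{i=0..q-k} theta_i * theta_{i+k},
and rho(k) = gamma(k) / gamma(0). Sigma^2 cancels.
  numerator   = (1)*(0.508) + (0.323)*(-0.243) = 0.429511.
  denominator = (1)^2 + (0.323)^2 + (0.508)^2 + (-0.243)^2 = 1.421442.
  rho(2) = 0.429511 / 1.421442 = 0.3022.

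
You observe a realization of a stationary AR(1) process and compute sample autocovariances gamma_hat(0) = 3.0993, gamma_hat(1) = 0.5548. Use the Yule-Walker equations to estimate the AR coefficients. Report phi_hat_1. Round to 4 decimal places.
\hat\phi_{1} = 0.1790

The Yule-Walker equations for an AR(p) process read, in matrix form,
  Gamma_p phi = r_p,   with   (Gamma_p)_{ij} = gamma(|i - j|),
                       (r_p)_i = gamma(i),   i,j = 1..p.
Substitute the sample gammas (Toeplitz matrix and right-hand side of size 1):
  Gamma_p = [[3.0993]]
  r_p     = [0.5548]
With p = 1 this is the single equation gamma(0) phi_1 = gamma(1):
  phi_hat_1 = gamma(1) / gamma(0) = 0.5548 / 3.0993 = 0.1790.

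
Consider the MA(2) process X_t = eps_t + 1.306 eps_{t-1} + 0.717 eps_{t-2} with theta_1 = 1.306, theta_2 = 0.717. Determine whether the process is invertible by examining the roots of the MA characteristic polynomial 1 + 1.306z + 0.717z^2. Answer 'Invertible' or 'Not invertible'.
\text{Invertible}

The MA(q) characteristic polynomial is P(z) = 1 + 1.306z + 0.717z^2.
Invertibility requires all roots to lie outside the unit circle, i.e. |z| > 1 for every root.
Set 1 + (1.306) z + (0.717) z^2 = 0, i.e. a z^2 + b z + c = 0 with a = 0.717, b = 1.306, c = 1.
Discriminant D = b^2 - 4ac = (1.306)^2 - 4*(0.717)*1 = 1.705636 - (2.868) = -1.162364.
D < 0, so the roots are the complex-conjugate pair z = (-b +/- i sqrt(-D)) / (2a) = -0.9107 +/- 0.7518i.
For a conjugate pair |z|^2 = z * conj(z) = (product of roots) = c/a = 1/(0.717) = 1.3947, so |z| = sqrt(1.3947) = 1.181 for both roots.
Moduli of all roots: 1.1810, 1.1810.
All moduli strictly greater than 1? Yes.
Verdict: Invertible.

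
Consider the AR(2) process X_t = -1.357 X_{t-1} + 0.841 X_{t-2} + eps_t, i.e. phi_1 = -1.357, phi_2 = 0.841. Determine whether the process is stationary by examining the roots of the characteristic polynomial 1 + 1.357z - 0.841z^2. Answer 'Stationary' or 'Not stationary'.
\text{Not stationary}

The AR(p) characteristic polynomial is P(z) = 1 + 1.357z - 0.841z^2.
Stationarity requires all roots to lie outside the unit circle, i.e. |z| > 1 for every root.
Set 1 + (1.357) z + (-0.841) z^2 = 0, i.e. a z^2 + b z + c = 0 with a = -0.841, b = 1.357, c = 1.
Discriminant D = b^2 - 4ac = (1.357)^2 - 4*(-0.841)*1 = 1.841449 - (-3.364) = 5.205449.
D >= 0, so the roots are real: z = (-b +/- sqrt(D)) / (2a) = (-1.357 +/- 2.281545) / (-1.682).
  z_1 = (-1.357 + 2.281545) / (-1.682) = -0.5497,   |z_1| = 0.5497.
  z_2 = (-1.357 - 2.281545) / (-1.682) = 2.1632,   |z_2| = 2.1632.
Moduli of all roots: 0.5497, 2.1632.
All moduli strictly greater than 1? No.
Verdict: Not stationary.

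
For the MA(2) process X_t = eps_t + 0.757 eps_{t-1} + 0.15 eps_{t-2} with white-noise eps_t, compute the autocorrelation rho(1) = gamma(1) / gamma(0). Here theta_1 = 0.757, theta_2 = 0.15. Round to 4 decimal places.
\rho(1) = 0.5456

For an MA(q) process with theta_0 = 1, the autocovariance is
  gamma(k) = sigma^2 * sum_{i=0..q-k} theta_i * theta_{i+k},
and rho(k) = gamma(k) / gamma(0). Sigma^2 cancels.
  numerator   = (1)*(0.757) + (0.757)*(0.15) = 0.87055.
  denominator = (1)^2 + (0.757)^2 + (0.15)^2 = 1.595549.
  rho(1) = 0.87055 / 1.595549 = 0.5456.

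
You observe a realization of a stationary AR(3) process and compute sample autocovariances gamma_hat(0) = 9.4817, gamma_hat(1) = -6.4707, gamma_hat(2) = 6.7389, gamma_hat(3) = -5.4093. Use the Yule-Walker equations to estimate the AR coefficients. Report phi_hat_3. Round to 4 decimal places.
\hat\phi_{3} = 0.0120

The Yule-Walker equations for an AR(p) process read, in matrix form,
  Gamma_p phi = r_p,   with   (Gamma_p)_{ij} = gamma(|i - j|),
                       (r_p)_i = gamma(i),   i,j = 1..p.
Substitute the sample gammas (Toeplitz matrix and right-hand side of size 3):
  Gamma_p = [[9.4817, -6.4707, 6.7389], [-6.4707, 9.4817, -6.4707], [6.7389, -6.4707, 9.4817]]
  r_p     = [-6.4707, 6.7389, -5.4093]
Written out (R1..R3):
  (R1) 9.4817 phi_1 - 6.4707 phi_2 + 6.7389 phi_3 = -6.4707
  (R2) -6.4707 phi_1 + 9.4817 phi_2 - 6.4707 phi_3 = 6.7389
  (R3) 6.7389 phi_1 - 6.4707 phi_2 + 9.4817 phi_3 = -5.4093
Gaussian elimination:
  R2 <- R2 - (-6.4707/9.4817) R1 = R2 - (-0.682441) R1:  5.06583 phi_2 - 1.871799 phi_3 = 2.32303
  R3 <- R3 - (6.7389/9.4817) R1 = R3 - (0.710727) R1:  -1.871799 phi_2 + 4.692182 phi_3 = -0.810399
  R3 <- R3 - (-1.871799/5.06583) R2 = R3 - (-0.369495) R2:  4.000562 phi_3 = 0.047949
Back-substitution:
  phi_hat_3 = 0.047949 / 4.000562 = 0.011986
  phi_hat_2 = (2.32303 - (-1.871799)(0.011986)) / 5.06583 = 0.462997
  phi_hat_1 = (-6.4707 - (-6.4707)(0.462997) - (6.7389)(0.011986)) / 9.4817 = -0.374991
So phi_hat = [-0.3750, 0.4630, 0.0120].
Therefore phi_hat_3 = 0.0120.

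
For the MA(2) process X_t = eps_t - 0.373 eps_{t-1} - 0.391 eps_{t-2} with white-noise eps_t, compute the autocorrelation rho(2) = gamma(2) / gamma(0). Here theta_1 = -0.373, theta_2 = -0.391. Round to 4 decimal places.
\rho(2) = -0.3026

For an MA(q) process with theta_0 = 1, the autocovariance is
  gamma(k) = sigma^2 * sum_{i=0..q-k} theta_i * theta_{i+k},
and rho(k) = gamma(k) / gamma(0). Sigma^2 cancels.
  numerator   = (1)*(-0.391) = -0.391.
  denominator = (1)^2 + (-0.373)^2 + (-0.391)^2 = 1.29201.
  rho(2) = -0.391 / 1.29201 = -0.3026.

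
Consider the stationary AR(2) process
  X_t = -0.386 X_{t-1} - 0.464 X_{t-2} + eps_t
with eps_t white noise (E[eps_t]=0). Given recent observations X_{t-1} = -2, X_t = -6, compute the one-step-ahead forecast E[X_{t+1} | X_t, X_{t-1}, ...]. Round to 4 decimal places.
E[X_{t+1} \mid \mathcal F_t] = 3.2440

For an AR(p) model X_t = c + sum_i phi_i X_{t-i} + eps_t, the
one-step-ahead conditional mean is
  E[X_{t+1} | X_t, ...] = c + sum_i phi_i X_{t+1-i}.
Substitute known values:
  E[X_{t+1} | ...] = (-0.386) * (-6) + (-0.464) * (-2)
                   = 3.2440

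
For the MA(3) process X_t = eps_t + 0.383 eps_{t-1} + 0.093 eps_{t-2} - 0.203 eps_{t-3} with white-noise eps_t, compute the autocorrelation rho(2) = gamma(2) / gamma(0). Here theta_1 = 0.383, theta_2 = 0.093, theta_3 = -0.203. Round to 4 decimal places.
\rho(2) = 0.0127

For an MA(q) process with theta_0 = 1, the autocovariance is
  gamma(k) = sigma^2 * sum_{i=0..q-k} theta_i * theta_{i+k},
and rho(k) = gamma(k) / gamma(0). Sigma^2 cancels.
  numerator   = (1)*(0.093) + (0.383)*(-0.203) = 0.015251.
  denominator = (1)^2 + (0.383)^2 + (0.093)^2 + (-0.203)^2 = 1.196547.
  rho(2) = 0.015251 / 1.196547 = 0.0127.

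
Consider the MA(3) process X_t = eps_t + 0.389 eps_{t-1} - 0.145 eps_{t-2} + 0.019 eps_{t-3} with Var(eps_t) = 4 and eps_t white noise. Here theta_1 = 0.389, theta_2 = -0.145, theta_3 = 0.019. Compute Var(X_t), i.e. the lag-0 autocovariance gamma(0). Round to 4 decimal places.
\gamma(0) = 4.6908

For an MA(q) process X_t = eps_t + sum_i theta_i eps_{t-i} with
Var(eps_t) = sigma^2, the variance is
  gamma(0) = sigma^2 * (1 + sum_i theta_i^2).
  sum_i theta_i^2 = (0.389)^2 + (-0.145)^2 + (0.019)^2 = 0.151321 + 0.021025 + 0.000361 = 0.172707.
  gamma(0) = 4 * (1 + 0.172707) = 4 * 1.172707 = 4.690828, which rounds to 4.6908.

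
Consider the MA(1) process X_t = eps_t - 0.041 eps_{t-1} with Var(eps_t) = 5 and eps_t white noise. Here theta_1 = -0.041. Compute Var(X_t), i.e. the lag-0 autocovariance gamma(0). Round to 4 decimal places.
\gamma(0) = 5.0084

For an MA(q) process X_t = eps_t + sum_i theta_i eps_{t-i} with
Var(eps_t) = sigma^2, the variance is
  gamma(0) = sigma^2 * (1 + sum_i theta_i^2).
  sum_i theta_i^2 = (-0.041)^2 = 0.001681.
  gamma(0) = 5 * (1 + 0.001681) = 5 * 1.001681 = 5.008405, which rounds to 5.0084.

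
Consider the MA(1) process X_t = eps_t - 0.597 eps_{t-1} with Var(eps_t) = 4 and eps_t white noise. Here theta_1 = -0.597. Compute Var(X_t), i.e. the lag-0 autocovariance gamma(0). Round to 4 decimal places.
\gamma(0) = 5.4256

For an MA(q) process X_t = eps_t + sum_i theta_i eps_{t-i} with
Var(eps_t) = sigma^2, the variance is
  gamma(0) = sigma^2 * (1 + sum_i theta_i^2).
  sum_i theta_i^2 = (-0.597)^2 = 0.356409.
  gamma(0) = 4 * (1 + 0.356409) = 4 * 1.356409 = 5.425636, which rounds to 5.4256.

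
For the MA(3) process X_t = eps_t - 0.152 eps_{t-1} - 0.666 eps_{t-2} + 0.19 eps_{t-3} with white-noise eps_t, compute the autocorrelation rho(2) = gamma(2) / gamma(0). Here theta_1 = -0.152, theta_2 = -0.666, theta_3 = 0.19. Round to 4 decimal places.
\rho(2) = -0.4624

For an MA(q) process with theta_0 = 1, the autocovariance is
  gamma(k) = sigma^2 * sum_{i=0..q-k} theta_i * theta_{i+k},
and rho(k) = gamma(k) / gamma(0). Sigma^2 cancels.
  numerator   = (1)*(-0.666) + (-0.152)*(0.19) = -0.69488.
  denominator = (1)^2 + (-0.152)^2 + (-0.666)^2 + (0.19)^2 = 1.50276.
  rho(2) = -0.69488 / 1.50276 = -0.4624.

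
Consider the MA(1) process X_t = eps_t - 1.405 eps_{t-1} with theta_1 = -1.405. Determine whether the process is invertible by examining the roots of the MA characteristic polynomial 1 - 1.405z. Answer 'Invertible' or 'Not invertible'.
\text{Not invertible}

The MA(q) characteristic polynomial is P(z) = 1 - 1.405z.
Invertibility requires all roots to lie outside the unit circle, i.e. |z| > 1 for every root.
This is linear in z: 1 + (-1.405) z = 0  =>  z = -1/(-1.405) = 0.711744,  |z| = 0.711744.
Moduli of all roots: 0.7117.
All moduli strictly greater than 1? No.
Verdict: Not invertible.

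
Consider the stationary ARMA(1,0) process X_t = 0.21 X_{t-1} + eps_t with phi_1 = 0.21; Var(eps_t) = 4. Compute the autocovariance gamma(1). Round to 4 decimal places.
\gamma(1) = 0.8788

Multiply the model equation by X_{t-k} and take expectations. With theta_0 = psi_0 = 1 and psi_j the MA(infinity) weights, this gives
  gamma(k) - sum_i phi_i gamma(k-i) = c_k,
  c_k = sigma^2 * sum_{j=k..q} theta_j psi_{j-k}   (c_k = 0 for k > q),
using gamma(-m) = gamma(m).
Pure AR (q = 0): c_0 = sigma^2 = 4, c_k = 0 for k >= 1.
Equations for k = 0 and k = 1 (AR order 1):
  gamma(0) = phi_1 gamma(1) + c_0
  gamma(1) = phi_1 gamma(0) + c_1
Substituting the second into the first: gamma(0) (1 - phi_1^2) = c_0 + phi_1 c_1, so
  gamma(0) = c_0 / (1 - phi_1^2) = 4 / (1 - (0.21)^2) = 4 / 0.9559 = 4.184538.
  gamma(1) = phi_1 gamma(0) = (0.21)(4.184538) = 0.878753.
Therefore gamma(1) = 0.8788 (to 4 decimal places).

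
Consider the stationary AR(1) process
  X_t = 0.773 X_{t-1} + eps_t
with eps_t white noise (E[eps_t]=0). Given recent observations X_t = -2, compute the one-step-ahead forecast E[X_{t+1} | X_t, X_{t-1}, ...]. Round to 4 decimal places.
E[X_{t+1} \mid \mathcal F_t] = -1.5460

For an AR(p) model X_t = c + sum_i phi_i X_{t-i} + eps_t, the
one-step-ahead conditional mean is
  E[X_{t+1} | X_t, ...] = c + sum_i phi_i X_{t+1-i}.
Substitute known values:
  E[X_{t+1} | ...] = (0.773) * (-2)
                   = -1.5460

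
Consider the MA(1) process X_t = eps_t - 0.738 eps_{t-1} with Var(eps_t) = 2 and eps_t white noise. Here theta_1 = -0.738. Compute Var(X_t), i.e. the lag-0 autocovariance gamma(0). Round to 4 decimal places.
\gamma(0) = 3.0893

For an MA(q) process X_t = eps_t + sum_i theta_i eps_{t-i} with
Var(eps_t) = sigma^2, the variance is
  gamma(0) = sigma^2 * (1 + sum_i theta_i^2).
  sum_i theta_i^2 = (-0.738)^2 = 0.544644.
  gamma(0) = 2 * (1 + 0.544644) = 2 * 1.544644 = 3.089288, which rounds to 3.0893.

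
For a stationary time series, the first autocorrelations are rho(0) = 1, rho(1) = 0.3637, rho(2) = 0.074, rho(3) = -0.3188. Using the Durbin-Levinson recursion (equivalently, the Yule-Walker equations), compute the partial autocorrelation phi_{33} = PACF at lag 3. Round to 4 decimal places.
\phi_{33} = -0.3740

The PACF at lag k is phi_{kk}, the last component of the solution
to the Yule-Walker system G_k phi = r_k where
  (G_k)_{ij} = rho(|i - j|), (r_k)_i = rho(i), i,j = 1..k.
Equivalently, Durbin-Levinson gives phi_{kk} iteratively:
  phi_{11} = rho(1)
  phi_{kk} = [rho(k) - sum_{j=1..k-1} phi_{k-1,j} rho(k-j)]
            / [1 - sum_{j=1..k-1} phi_{k-1,j} rho(j)],
  phi_{k,j} = phi_{k-1,j} - phi_{kk} phi_{k-1,k-j},  j = 1..k-1.
Step k = 1:
  phi_11 = rho(1) = 0.3637.
Step k = 2:
  phi_22 = [rho(2) - phi_11 rho(1)] / [1 - phi_11 rho(1)] = [0.074 - (0.3637)(0.3637)] / [1 - (0.3637)(0.3637)]
         = -0.05827769 / 0.86772231 = -0.067162.
  Update: phi_21 = phi_11 - phi_22 phi_11 = 0.3637 - (-0.067162)(0.3637) = 0.388127.
Step k = 3:
  phi_33 = [rho(3) - phi_21 rho(2) - phi_22 rho(1)] / [1 - phi_21 rho(1) - phi_22 rho(2)]
    numerator   = -0.3188 - (0.388127)(0.074) - (-0.067162)(0.3637) = -0.32309467
    denominator = 1 - (0.388127)(0.3637) - (-0.067162)(0.074) = 0.86380828
  phi_33 = -0.32309467 / 0.86380828 = -0.374.
Therefore phi_{33} = -0.3740.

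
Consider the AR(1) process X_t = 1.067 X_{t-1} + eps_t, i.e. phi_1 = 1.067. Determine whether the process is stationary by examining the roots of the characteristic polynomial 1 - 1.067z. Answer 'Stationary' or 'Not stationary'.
\text{Not stationary}

The AR(p) characteristic polynomial is P(z) = 1 - 1.067z.
Stationarity requires all roots to lie outside the unit circle, i.e. |z| > 1 for every root.
This is linear in z: 1 + (-1.067) z = 0  =>  z = -1/(-1.067) = 0.937207,  |z| = 0.937207.
Moduli of all roots: 0.9372.
All moduli strictly greater than 1? No.
Verdict: Not stationary.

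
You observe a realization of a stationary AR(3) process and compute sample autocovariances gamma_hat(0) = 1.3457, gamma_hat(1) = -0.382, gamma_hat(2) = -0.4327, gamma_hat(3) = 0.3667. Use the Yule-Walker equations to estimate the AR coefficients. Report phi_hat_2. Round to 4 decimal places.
\hat\phi_{2} = -0.4280

The Yule-Walker equations for an AR(p) process read, in matrix form,
  Gamma_p phi = r_p,   with   (Gamma_p)_{ij} = gamma(|i - j|),
                       (r_p)_i = gamma(i),   i,j = 1..p.
Substitute the sample gammas (Toeplitz matrix and right-hand side of size 3):
  Gamma_p = [[1.3457, -0.382, -0.4327], [-0.382, 1.3457, -0.382], [-0.4327, -0.382, 1.3457]]
  r_p     = [-0.382, -0.4327, 0.3667]
Written out (R1..R3):
  (R1) 1.3457 phi_1 - 0.382 phi_2 - 0.4327 phi_3 = -0.382
  (R2) -0.382 phi_1 + 1.3457 phi_2 - 0.382 phi_3 = -0.4327
  (R3) -0.4327 phi_1 - 0.382 phi_2 + 1.3457 phi_3 = 0.3667
Gaussian elimination:
  R2 <- R2 - (-0.382/1.3457) R1 = R2 - (-0.283867) R1:  1.237263 phi_2 - 0.504829 phi_3 = -0.541137
  R3 <- R3 - (-0.4327/1.3457) R1 = R3 - (-0.321543) R1:  -0.504829 phi_2 + 1.206568 phi_3 = 0.243871
  R3 <- R3 - (-0.504829/1.237263) R2 = R3 - (-0.408021) R2:  1.000587 phi_3 = 0.023075
Back-substitution:
  phi_hat_3 = 0.023075 / 1.000587 = 0.023062
  phi_hat_2 = (-0.541137 - (-0.504829)(0.023062)) / 1.237263 = -0.427957
  phi_hat_1 = (-0.382 - (-0.382)(-0.427957) - (-0.4327)(0.023062)) / 1.3457 = -0.397935
So phi_hat = [-0.3979, -0.4280, 0.0231].
Therefore phi_hat_2 = -0.4280.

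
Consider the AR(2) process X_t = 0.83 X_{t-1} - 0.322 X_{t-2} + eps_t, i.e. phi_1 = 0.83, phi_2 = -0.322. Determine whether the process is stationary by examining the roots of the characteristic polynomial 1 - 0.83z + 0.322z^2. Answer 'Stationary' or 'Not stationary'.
\text{Stationary}

The AR(p) characteristic polynomial is P(z) = 1 - 0.83z + 0.322z^2.
Stationarity requires all roots to lie outside the unit circle, i.e. |z| > 1 for every root.
Set 1 + (-0.83) z + (0.322) z^2 = 0, i.e. a z^2 + b z + c = 0 with a = 0.322, b = -0.83, c = 1.
Discriminant D = b^2 - 4ac = (-0.83)^2 - 4*(0.322)*1 = 0.6889 - (1.288) = -0.5991.
D < 0, so the roots are the complex-conjugate pair z = (-b +/- i sqrt(-D)) / (2a) = 1.2888 +/- 1.2019i.
For a conjugate pair |z|^2 = z * conj(z) = (product of roots) = c/a = 1/(0.322) = 3.10559, so |z| = sqrt(3.10559) = 1.7623 for both roots.
Moduli of all roots: 1.7623, 1.7623.
All moduli strictly greater than 1? Yes.
Verdict: Stationary.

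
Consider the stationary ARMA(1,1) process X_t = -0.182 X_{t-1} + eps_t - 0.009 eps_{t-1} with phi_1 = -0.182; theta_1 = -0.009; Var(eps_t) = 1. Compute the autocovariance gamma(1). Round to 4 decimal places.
\gamma(1) = -0.1979

Multiply the model equation by X_{t-k} and take expectations. With theta_0 = psi_0 = 1 and psi_j the MA(infinity) weights, this gives
  gamma(k) - sum_i phi_i gamma(k-i) = c_k,
  c_k = sigma^2 * sum_{j=k..q} theta_j psi_{j-k}   (c_k = 0 for k > q),
using gamma(-m) = gamma(m).
psi-weights needed (psi_j = theta_j + sum_i phi_i psi_{j-i}):
  psi_1 = theta_1 + phi_1 = -0.009 + (-0.182) = -0.191
Right-hand sides:
  c_0 = sigma^2 (1 + theta_1 psi_1) = 1 * (1 + (-0.009)(-0.191)) = 1 * 1.001719 = 1.001719
  c_1 = sigma^2 theta_1 = 1 * (-0.009) = -0.009
  c_2 = 0
Equations for k = 0 and k = 1 (AR order 1):
  gamma(0) = phi_1 gamma(1) + c_0
  gamma(1) = phi_1 gamma(0) + c_1
Substituting the second into the first: gamma(0) (1 - phi_1^2) = c_0 + phi_1 c_1, so
  gamma(0) = (c_0 + phi_1 c_1) / (1 - phi_1^2) = (1.001719 + (-0.182)(-0.009)) / (1 - (-0.182)^2) = 1.003357 / 0.966876 = 1.037731.
  gamma(1) = phi_1 gamma(0) + c_1 = (-0.182)(1.037731) + (-0.009) = -0.197867.
Therefore gamma(1) = -0.1979 (to 4 decimal places).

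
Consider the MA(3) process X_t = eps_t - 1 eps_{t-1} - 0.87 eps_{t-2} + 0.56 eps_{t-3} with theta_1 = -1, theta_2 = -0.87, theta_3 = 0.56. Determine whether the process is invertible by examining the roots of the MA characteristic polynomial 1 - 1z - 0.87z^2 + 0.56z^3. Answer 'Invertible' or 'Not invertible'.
\text{Not invertible}

The MA(q) characteristic polynomial is P(z) = 1 - 1z - 0.87z^2 + 0.56z^3.
Invertibility requires all roots to lie outside the unit circle, i.e. |z| > 1 for every root.
Degree 3: look for a simple real root z0 first, then factor out (1 - z/z0) and solve the remaining quadratic.
Testing z0 = 2: P(2) = 1 + (-1)(2) + (-0.87)(2)^2 + (0.56)(2)^3
  = 1 + (-2) + (-3.48) + (4.48) = 0.  So z_0 = 2 is a root, |z_0| = 2.
Divide out the factor (1 - 0.5 z) = (1 - z/z0) (since 1/z0 = 0.5):
  P(z) = (1 - 0.5 z)(1 + (-0.5) z + (-1.12) z^2)
  [check: z-coef -0.5 - (0.5) = -1; z^2-coef -1.12 - (0.5)(-0.5) = -0.87; z^3-coef -(0.5)(-1.12) = 0.56.]
Remaining roots from the quadratic factor 1 + (-0.5) z + (-1.12) z^2:
  Set 1 + (-0.5) z + (-1.12) z^2 = 0, i.e. a z^2 + b z + c = 0 with a = -1.12, b = -0.5, c = 1.
  Discriminant D = b^2 - 4ac = (-0.5)^2 - 4*(-1.12)*1 = 0.25 - (-4.48) = 4.73.
  D >= 0, so the roots are real: z = (-b +/- sqrt(D)) / (2a) = (0.5 +/- 2.174856) / (-2.24).
    z_1 = (0.5 + 2.174856) / (-2.24) = -1.1941,   |z_1| = 1.1941.
    z_2 = (0.5 - 2.174856) / (-2.24) = 0.7477,   |z_2| = 0.7477.
Moduli of all roots: 2.0000, 1.1941, 0.7477.
All moduli strictly greater than 1? No.
Verdict: Not invertible.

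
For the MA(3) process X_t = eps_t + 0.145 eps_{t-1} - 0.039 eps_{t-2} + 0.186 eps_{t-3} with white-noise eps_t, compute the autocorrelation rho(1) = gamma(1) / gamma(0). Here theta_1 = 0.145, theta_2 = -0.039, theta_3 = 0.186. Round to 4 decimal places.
\rho(1) = 0.1250

For an MA(q) process with theta_0 = 1, the autocovariance is
  gamma(k) = sigma^2 * sum_{i=0..q-k} theta_i * theta_{i+k},
and rho(k) = gamma(k) / gamma(0). Sigma^2 cancels.
  numerator   = (1)*(0.145) + (0.145)*(-0.039) + (-0.039)*(0.186) = 0.132091.
  denominator = (1)^2 + (0.145)^2 + (-0.039)^2 + (0.186)^2 = 1.057142.
  rho(1) = 0.132091 / 1.057142 = 0.1250.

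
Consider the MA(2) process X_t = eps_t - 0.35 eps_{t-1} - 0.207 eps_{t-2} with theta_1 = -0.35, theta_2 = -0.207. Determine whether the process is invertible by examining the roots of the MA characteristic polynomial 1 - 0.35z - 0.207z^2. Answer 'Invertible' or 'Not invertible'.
\text{Invertible}

The MA(q) characteristic polynomial is P(z) = 1 - 0.35z - 0.207z^2.
Invertibility requires all roots to lie outside the unit circle, i.e. |z| > 1 for every root.
Set 1 + (-0.35) z + (-0.207) z^2 = 0, i.e. a z^2 + b z + c = 0 with a = -0.207, b = -0.35, c = 1.
Discriminant D = b^2 - 4ac = (-0.35)^2 - 4*(-0.207)*1 = 0.1225 - (-0.828) = 0.9505.
D >= 0, so the roots are real: z = (-b +/- sqrt(D)) / (2a) = (0.35 +/- 0.974936) / (-0.414).
  z_1 = (0.35 + 0.974936) / (-0.414) = -3.2003,   |z_1| = 3.2003.
  z_2 = (0.35 - 0.974936) / (-0.414) = 1.5095,   |z_2| = 1.5095.
Moduli of all roots: 3.2003, 1.5095.
All moduli strictly greater than 1? Yes.
Verdict: Invertible.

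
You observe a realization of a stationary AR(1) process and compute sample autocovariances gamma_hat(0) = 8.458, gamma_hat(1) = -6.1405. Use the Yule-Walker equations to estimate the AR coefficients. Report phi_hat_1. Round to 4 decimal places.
\hat\phi_{1} = -0.7260

The Yule-Walker equations for an AR(p) process read, in matrix form,
  Gamma_p phi = r_p,   with   (Gamma_p)_{ij} = gamma(|i - j|),
                       (r_p)_i = gamma(i),   i,j = 1..p.
Substitute the sample gammas (Toeplitz matrix and right-hand side of size 1):
  Gamma_p = [[8.458]]
  r_p     = [-6.1405]
With p = 1 this is the single equation gamma(0) phi_1 = gamma(1):
  phi_hat_1 = gamma(1) / gamma(0) = -6.1405 / 8.458 = -0.7260.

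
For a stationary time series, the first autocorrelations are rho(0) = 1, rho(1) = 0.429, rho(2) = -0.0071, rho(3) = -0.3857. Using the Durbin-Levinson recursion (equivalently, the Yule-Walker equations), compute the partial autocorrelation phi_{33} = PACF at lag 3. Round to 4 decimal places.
\phi_{33} = -0.3650

The PACF at lag k is phi_{kk}, the last component of the solution
to the Yule-Walker system G_k phi = r_k where
  (G_k)_{ij} = rho(|i - j|), (r_k)_i = rho(i), i,j = 1..k.
Equivalently, Durbin-Levinson gives phi_{kk} iteratively:
  phi_{11} = rho(1)
  phi_{kk} = [rho(k) - sum_{j=1..k-1} phi_{k-1,j} rho(k-j)]
            / [1 - sum_{j=1..k-1} phi_{k-1,j} rho(j)],
  phi_{k,j} = phi_{k-1,j} - phi_{kk} phi_{k-1,k-j},  j = 1..k-1.
Step k = 1:
  phi_11 = rho(1) = 0.429.
Step k = 2:
  phi_22 = [rho(2) - phi_11 rho(1)] / [1 - phi_11 rho(1)] = [-0.0071 - (0.429)(0.429)] / [1 - (0.429)(0.429)]
         = -0.191141 / 0.815959 = -0.234253.
  Update: phi_21 = phi_11 - phi_22 phi_11 = 0.429 - (-0.234253)(0.429) = 0.529495.
Step k = 3:
  phi_33 = [rho(3) - phi_21 rho(2) - phi_22 rho(1)] / [1 - phi_21 rho(1) - phi_22 rho(2)]
    numerator   = -0.3857 - (0.529495)(-0.0071) - (-0.234253)(0.429) = -0.28144597
    denominator = 1 - (0.529495)(0.429) - (-0.234253)(-0.0071) = 0.77118361
  phi_33 = -0.28144597 / 0.77118361 = -0.365.
Therefore phi_{33} = -0.3650.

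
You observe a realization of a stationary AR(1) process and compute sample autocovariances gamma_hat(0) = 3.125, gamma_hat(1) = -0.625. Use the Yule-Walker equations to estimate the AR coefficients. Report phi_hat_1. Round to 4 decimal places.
\hat\phi_{1} = -0.2000

The Yule-Walker equations for an AR(p) process read, in matrix form,
  Gamma_p phi = r_p,   with   (Gamma_p)_{ij} = gamma(|i - j|),
                       (r_p)_i = gamma(i),   i,j = 1..p.
Substitute the sample gammas (Toeplitz matrix and right-hand side of size 1):
  Gamma_p = [[3.125]]
  r_p     = [-0.625]
With p = 1 this is the single equation gamma(0) phi_1 = gamma(1):
  phi_hat_1 = gamma(1) / gamma(0) = -0.625 / 3.125 = -0.2000.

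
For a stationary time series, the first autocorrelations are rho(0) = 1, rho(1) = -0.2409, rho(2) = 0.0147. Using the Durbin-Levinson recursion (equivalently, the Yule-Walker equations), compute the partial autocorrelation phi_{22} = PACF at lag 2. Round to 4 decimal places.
\phi_{22} = -0.0460

The PACF at lag k is phi_{kk}, the last component of the solution
to the Yule-Walker system G_k phi = r_k where
  (G_k)_{ij} = rho(|i - j|), (r_k)_i = rho(i), i,j = 1..k.
Equivalently, Durbin-Levinson gives phi_{kk} iteratively:
  phi_{11} = rho(1)
  phi_{kk} = [rho(k) - sum_{j=1..k-1} phi_{k-1,j} rho(k-j)]
            / [1 - sum_{j=1..k-1} phi_{k-1,j} rho(j)],
  phi_{k,j} = phi_{k-1,j} - phi_{kk} phi_{k-1,k-j},  j = 1..k-1.
Step k = 1:
  phi_11 = rho(1) = -0.2409.
Step k = 2:
  phi_22 = [rho(2) - phi_11 rho(1)] / [1 - phi_11 rho(1)] = [0.0147 - (-0.2409)(-0.2409)] / [1 - (-0.2409)(-0.2409)]
         = -0.04333281 / 0.94196719 = -0.046.
Therefore phi_{22} = -0.0460.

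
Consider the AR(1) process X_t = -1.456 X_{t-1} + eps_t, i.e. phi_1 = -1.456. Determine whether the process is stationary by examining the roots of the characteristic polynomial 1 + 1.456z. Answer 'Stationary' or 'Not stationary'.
\text{Not stationary}

The AR(p) characteristic polynomial is P(z) = 1 + 1.456z.
Stationarity requires all roots to lie outside the unit circle, i.e. |z| > 1 for every root.
This is linear in z: 1 + (1.456) z = 0  =>  z = -1/(1.456) = -0.686813,  |z| = 0.686813.
Moduli of all roots: 0.6868.
All moduli strictly greater than 1? No.
Verdict: Not stationary.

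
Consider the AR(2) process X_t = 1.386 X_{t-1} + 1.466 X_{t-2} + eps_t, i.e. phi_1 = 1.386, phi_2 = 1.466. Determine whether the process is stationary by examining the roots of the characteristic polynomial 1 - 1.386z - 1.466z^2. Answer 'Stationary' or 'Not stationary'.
\text{Not stationary}

The AR(p) characteristic polynomial is P(z) = 1 - 1.386z - 1.466z^2.
Stationarity requires all roots to lie outside the unit circle, i.e. |z| > 1 for every root.
Set 1 + (-1.386) z + (-1.466) z^2 = 0, i.e. a z^2 + b z + c = 0 with a = -1.466, b = -1.386, c = 1.
Discriminant D = b^2 - 4ac = (-1.386)^2 - 4*(-1.466)*1 = 1.920996 - (-5.864) = 7.784996.
D >= 0, so the roots are real: z = (-b +/- sqrt(D)) / (2a) = (1.386 +/- 2.790161) / (-2.932).
  z_1 = (1.386 + 2.790161) / (-2.932) = -1.4243,   |z_1| = 1.4243.
  z_2 = (1.386 - 2.790161) / (-2.932) = 0.4789,   |z_2| = 0.4789.
Moduli of all roots: 1.4243, 0.4789.
All moduli strictly greater than 1? No.
Verdict: Not stationary.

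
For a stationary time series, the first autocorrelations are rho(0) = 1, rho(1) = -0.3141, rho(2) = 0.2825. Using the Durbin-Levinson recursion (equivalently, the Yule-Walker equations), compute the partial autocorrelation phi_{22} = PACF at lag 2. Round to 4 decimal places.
\phi_{22} = 0.2040

The PACF at lag k is phi_{kk}, the last component of the solution
to the Yule-Walker system G_k phi = r_k where
  (G_k)_{ij} = rho(|i - j|), (r_k)_i = rho(i), i,j = 1..k.
Equivalently, Durbin-Levinson gives phi_{kk} iteratively:
  phi_{11} = rho(1)
  phi_{kk} = [rho(k) - sum_{j=1..k-1} phi_{k-1,j} rho(k-j)]
            / [1 - sum_{j=1..k-1} phi_{k-1,j} rho(j)],
  phi_{k,j} = phi_{k-1,j} - phi_{kk} phi_{k-1,k-j},  j = 1..k-1.
Step k = 1:
  phi_11 = rho(1) = -0.3141.
Step k = 2:
  phi_22 = [rho(2) - phi_11 rho(1)] / [1 - phi_11 rho(1)] = [0.2825 - (-0.3141)(-0.3141)] / [1 - (-0.3141)(-0.3141)]
         = 0.18384119 / 0.90134119 = 0.204.
Therefore phi_{22} = 0.2040.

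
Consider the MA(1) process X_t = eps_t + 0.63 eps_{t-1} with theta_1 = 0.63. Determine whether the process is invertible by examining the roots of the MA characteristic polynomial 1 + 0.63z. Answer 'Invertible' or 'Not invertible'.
\text{Invertible}

The MA(q) characteristic polynomial is P(z) = 1 + 0.63z.
Invertibility requires all roots to lie outside the unit circle, i.e. |z| > 1 for every root.
This is linear in z: 1 + (0.63) z = 0  =>  z = -1/(0.63) = -1.587302,  |z| = 1.587302.
Moduli of all roots: 1.5873.
All moduli strictly greater than 1? Yes.
Verdict: Invertible.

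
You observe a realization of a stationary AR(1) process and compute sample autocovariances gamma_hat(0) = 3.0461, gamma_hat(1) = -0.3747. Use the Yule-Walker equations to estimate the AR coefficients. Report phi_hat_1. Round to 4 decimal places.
\hat\phi_{1} = -0.1230

The Yule-Walker equations for an AR(p) process read, in matrix form,
  Gamma_p phi = r_p,   with   (Gamma_p)_{ij} = gamma(|i - j|),
                       (r_p)_i = gamma(i),   i,j = 1..p.
Substitute the sample gammas (Toeplitz matrix and right-hand side of size 1):
  Gamma_p = [[3.0461]]
  r_p     = [-0.3747]
With p = 1 this is the single equation gamma(0) phi_1 = gamma(1):
  phi_hat_1 = gamma(1) / gamma(0) = -0.3747 / 3.0461 = -0.1230.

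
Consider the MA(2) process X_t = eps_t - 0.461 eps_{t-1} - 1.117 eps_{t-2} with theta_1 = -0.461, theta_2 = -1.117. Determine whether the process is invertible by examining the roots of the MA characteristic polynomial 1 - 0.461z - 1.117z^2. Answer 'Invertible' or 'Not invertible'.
\text{Not invertible}

The MA(q) characteristic polynomial is P(z) = 1 - 0.461z - 1.117z^2.
Invertibility requires all roots to lie outside the unit circle, i.e. |z| > 1 for every root.
Set 1 + (-0.461) z + (-1.117) z^2 = 0, i.e. a z^2 + b z + c = 0 with a = -1.117, b = -0.461, c = 1.
Discriminant D = b^2 - 4ac = (-0.461)^2 - 4*(-1.117)*1 = 0.212521 - (-4.468) = 4.680521.
D >= 0, so the roots are real: z = (-b +/- sqrt(D)) / (2a) = (0.461 +/- 2.163451) / (-2.234).
  z_1 = (0.461 + 2.163451) / (-2.234) = -1.1748,   |z_1| = 1.1748.
  z_2 = (0.461 - 2.163451) / (-2.234) = 0.7621,   |z_2| = 0.7621.
Moduli of all roots: 1.1748, 0.7621.
All moduli strictly greater than 1? No.
Verdict: Not invertible.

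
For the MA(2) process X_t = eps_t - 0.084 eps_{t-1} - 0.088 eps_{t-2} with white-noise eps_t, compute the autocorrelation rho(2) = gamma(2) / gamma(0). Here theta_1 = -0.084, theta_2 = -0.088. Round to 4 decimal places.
\rho(2) = -0.0867

For an MA(q) process with theta_0 = 1, the autocovariance is
  gamma(k) = sigma^2 * sum_{i=0..q-k} theta_i * theta_{i+k},
and rho(k) = gamma(k) / gamma(0). Sigma^2 cancels.
  numerator   = (1)*(-0.088) = -0.088.
  denominator = (1)^2 + (-0.084)^2 + (-0.088)^2 = 1.0148.
  rho(2) = -0.088 / 1.0148 = -0.0867.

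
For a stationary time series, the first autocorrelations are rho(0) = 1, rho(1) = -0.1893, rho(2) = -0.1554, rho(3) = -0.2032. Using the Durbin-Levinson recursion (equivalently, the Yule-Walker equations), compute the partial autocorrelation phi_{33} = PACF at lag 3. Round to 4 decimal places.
\phi_{33} = -0.2980

The PACF at lag k is phi_{kk}, the last component of the solution
to the Yule-Walker system G_k phi = r_k where
  (G_k)_{ij} = rho(|i - j|), (r_k)_i = rho(i), i,j = 1..k.
Equivalently, Durbin-Levinson gives phi_{kk} iteratively:
  phi_{11} = rho(1)
  phi_{kk} = [rho(k) - sum_{j=1..k-1} phi_{k-1,j} rho(k-j)]
            / [1 - sum_{j=1..k-1} phi_{k-1,j} rho(j)],
  phi_{k,j} = phi_{k-1,j} - phi_{kk} phi_{k-1,k-j},  j = 1..k-1.
Step k = 1:
  phi_11 = rho(1) = -0.1893.
Step k = 2:
  phi_22 = [rho(2) - phi_11 rho(1)] / [1 - phi_11 rho(1)] = [-0.1554 - (-0.1893)(-0.1893)] / [1 - (-0.1893)(-0.1893)]
         = -0.19123449 / 0.96416551 = -0.198342.
  Update: phi_21 = phi_11 - phi_22 phi_11 = -0.1893 - (-0.198342)(-0.1893) = -0.226846.
Step k = 3:
  phi_33 = [rho(3) - phi_21 rho(2) - phi_22 rho(1)] / [1 - phi_21 rho(1) - phi_22 rho(2)]
    numerator   = -0.2032 - (-0.226846)(-0.1554) - (-0.198342)(-0.1893) = -0.27599803
    denominator = 1 - (-0.226846)(-0.1893) - (-0.198342)(-0.1554) = 0.92623568
  phi_33 = -0.27599803 / 0.92623568 = -0.298.
Therefore phi_{33} = -0.2980.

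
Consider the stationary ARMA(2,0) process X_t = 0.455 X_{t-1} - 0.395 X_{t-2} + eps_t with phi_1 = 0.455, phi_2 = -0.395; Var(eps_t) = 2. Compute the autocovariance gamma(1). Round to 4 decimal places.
\gamma(1) = 0.8649

Multiply the model equation by X_{t-k} and take expectations. With theta_0 = psi_0 = 1 and psi_j the MA(infinity) weights, this gives
  gamma(k) - sum_i phi_i gamma(k-i) = c_k,
  c_k = sigma^2 * sum_{j=k..q} theta_j psi_{j-k}   (c_k = 0 for k > q),
using gamma(-m) = gamma(m).
Pure AR (q = 0): c_0 = sigma^2 = 2, c_k = 0 for k >= 1.
Equations for k = 0, 1, 2 (AR order 2, c_2 = 0):
  (E0) gamma(0) = phi_1 gamma(1) + phi_2 gamma(2) + c_0
  (E1) gamma(1) = phi_1 gamma(0) + phi_2 gamma(1) + c_1
  (E2) gamma(2) = phi_1 gamma(1) + phi_2 gamma(0)
From (E1): gamma(1) = A gamma(0) + B with
  A = phi_1 / (1 - phi_2) = 0.455 / 1.395 = 0.326165,   B = c_1 / (1 - phi_2) = 0 / 1.395 = 0.
Insert (E2) into (E0): gamma(0) (1 - phi_2^2) = phi_1 (1 + phi_2) gamma(1) + c_0.
  phi_1 (1 + phi_2) = (0.455)(0.605) = 0.275275,   1 - phi_2^2 = 0.843975.
Replace gamma(1) by A gamma(0) + B and collect gamma(0):
  gamma(0) [0.843975 - (0.275275)(0.326165)] = c_0 = 2
  gamma(0) * 0.75419 = 2
  gamma(0) = 2 / 0.75419 = 2.651852.
  gamma(1) = A gamma(0) = (0.326165)(2.651852) = 0.864941.
Therefore gamma(1) = 0.8649 (to 4 decimal places).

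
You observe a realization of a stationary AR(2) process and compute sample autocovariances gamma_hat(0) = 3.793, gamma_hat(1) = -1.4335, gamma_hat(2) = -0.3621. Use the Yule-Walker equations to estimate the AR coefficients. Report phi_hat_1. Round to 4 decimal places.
\hat\phi_{1} = -0.4830

The Yule-Walker equations for an AR(p) process read, in matrix form,
  Gamma_p phi = r_p,   with   (Gamma_p)_{ij} = gamma(|i - j|),
                       (r_p)_i = gamma(i),   i,j = 1..p.
Substitute the sample gammas (Toeplitz matrix and right-hand side of size 2):
  Gamma_p = [[3.793, -1.4335], [-1.4335, 3.793]]
  r_p     = [-1.4335, -0.3621]
Written out:
  3.793 phi_1 - 1.4335 phi_2 = -1.4335
  -1.4335 phi_1 + 3.793 phi_2 = -0.3621
Solve by Cramer's rule:
  det = gamma(0)^2 - gamma(1)^2 = (3.793)^2 - (-1.4335)^2 = 14.386849 - 2.05492225 = 12.33192675
  phi_hat_1 = [gamma(1) gamma(0) - gamma(1) gamma(2)] / det = [(-1.4335)(3.793) - (-1.4335)(-0.3621)] / 12.33192675 = -5.95633585 / 12.33192675 = -0.483
  phi_hat_2 = [gamma(0) gamma(2) - gamma(1)^2] / det = [(3.793)(-0.3621) - (-1.4335)^2] / 12.33192675 = -3.42836755 / 12.33192675 = -0.278
So phi_hat = [-0.4830, -0.2780].
Therefore phi_hat_1 = -0.4830.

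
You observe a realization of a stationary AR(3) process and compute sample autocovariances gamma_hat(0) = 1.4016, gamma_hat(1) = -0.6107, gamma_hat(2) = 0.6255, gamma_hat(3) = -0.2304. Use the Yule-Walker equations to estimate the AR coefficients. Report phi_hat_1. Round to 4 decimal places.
\hat\phi_{1} = -0.3440

The Yule-Walker equations for an AR(p) process read, in matrix form,
  Gamma_p phi = r_p,   with   (Gamma_p)_{ij} = gamma(|i - j|),
                       (r_p)_i = gamma(i),   i,j = 1..p.
Substitute the sample gammas (Toeplitz matrix and right-hand side of size 3):
  Gamma_p = [[1.4016, -0.6107, 0.6255], [-0.6107, 1.4016, -0.6107], [0.6255, -0.6107, 1.4016]]
  r_p     = [-0.6107, 0.6255, -0.2304]
Written out (R1..R3):
  (R1) 1.4016 phi_1 - 0.6107 phi_2 + 0.6255 phi_3 = -0.6107
  (R2) -0.6107 phi_1 + 1.4016 phi_2 - 0.6107 phi_3 = 0.6255
  (R3) 0.6255 phi_1 - 0.6107 phi_2 + 1.4016 phi_3 = -0.2304
Gaussian elimination:
  R2 <- R2 - (-0.6107/1.4016) R1 = R2 - (-0.435716) R1:  1.135508 phi_2 - 0.338159 phi_3 = 0.359408
  R3 <- R3 - (0.6255/1.4016) R1 = R3 - (0.446276) R1:  -0.338159 phi_2 + 1.122455 phi_3 = 0.042141
  R3 <- R3 - (-0.338159/1.135508) R2 = R3 - (-0.297805) R2:  1.021749 phi_3 = 0.149174
Back-substitution:
  phi_hat_3 = 0.149174 / 1.021749 = 0.145999
  phi_hat_2 = (0.359408 - (-0.338159)(0.145999)) / 1.135508 = 0.359996
  phi_hat_1 = (-0.6107 - (-0.6107)(0.359996) - (0.6255)(0.145999)) / 1.4016 = -0.344016
So phi_hat = [-0.3440, 0.3600, 0.1460].
Therefore phi_hat_1 = -0.3440.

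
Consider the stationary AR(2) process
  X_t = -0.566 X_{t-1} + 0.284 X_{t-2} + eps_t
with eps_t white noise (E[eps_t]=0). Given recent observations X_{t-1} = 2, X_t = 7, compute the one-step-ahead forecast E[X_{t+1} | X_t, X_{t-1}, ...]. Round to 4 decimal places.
E[X_{t+1} \mid \mathcal F_t] = -3.3940

For an AR(p) model X_t = c + sum_i phi_i X_{t-i} + eps_t, the
one-step-ahead conditional mean is
  E[X_{t+1} | X_t, ...] = c + sum_i phi_i X_{t+1-i}.
Substitute known values:
  E[X_{t+1} | ...] = (-0.566) * (7) + (0.284) * (2)
                   = -3.3940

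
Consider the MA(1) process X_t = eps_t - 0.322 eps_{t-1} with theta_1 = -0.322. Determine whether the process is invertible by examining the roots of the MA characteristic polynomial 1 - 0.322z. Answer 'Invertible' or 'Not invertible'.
\text{Invertible}

The MA(q) characteristic polynomial is P(z) = 1 - 0.322z.
Invertibility requires all roots to lie outside the unit circle, i.e. |z| > 1 for every root.
This is linear in z: 1 + (-0.322) z = 0  =>  z = -1/(-0.322) = 3.10559,  |z| = 3.10559.
Moduli of all roots: 3.1056.
All moduli strictly greater than 1? Yes.
Verdict: Invertible.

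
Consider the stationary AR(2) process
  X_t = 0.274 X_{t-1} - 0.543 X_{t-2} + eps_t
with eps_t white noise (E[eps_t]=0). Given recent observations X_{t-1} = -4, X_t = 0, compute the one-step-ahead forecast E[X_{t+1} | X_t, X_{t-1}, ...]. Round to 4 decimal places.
E[X_{t+1} \mid \mathcal F_t] = 2.1720

For an AR(p) model X_t = c + sum_i phi_i X_{t-i} + eps_t, the
one-step-ahead conditional mean is
  E[X_{t+1} | X_t, ...] = c + sum_i phi_i X_{t+1-i}.
Substitute known values:
  E[X_{t+1} | ...] = (0.274) * (0) + (-0.543) * (-4)
                   = 2.1720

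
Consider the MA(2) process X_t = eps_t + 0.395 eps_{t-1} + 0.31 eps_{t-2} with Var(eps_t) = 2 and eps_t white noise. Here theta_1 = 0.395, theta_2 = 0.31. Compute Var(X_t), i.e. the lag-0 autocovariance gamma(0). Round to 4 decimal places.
\gamma(0) = 2.5043

For an MA(q) process X_t = eps_t + sum_i theta_i eps_{t-i} with
Var(eps_t) = sigma^2, the variance is
  gamma(0) = sigma^2 * (1 + sum_i theta_i^2).
  sum_i theta_i^2 = (0.395)^2 + (0.31)^2 = 0.156025 + 0.0961 = 0.252125.
  gamma(0) = 2 * (1 + 0.252125) = 2 * 1.252125 = 2.50425, which rounds to 2.5043.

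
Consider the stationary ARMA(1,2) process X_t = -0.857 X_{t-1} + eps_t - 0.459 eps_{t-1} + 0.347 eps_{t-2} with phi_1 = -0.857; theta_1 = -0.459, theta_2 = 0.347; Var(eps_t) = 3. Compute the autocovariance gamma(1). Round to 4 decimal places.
\gamma(1) = -30.8291

Multiply the model equation by X_{t-k} and take expectations. With theta_0 = psi_0 = 1 and psi_j the MA(infinity) weights, this gives
  gamma(k) - sum_i phi_i gamma(k-i) = c_k,
  c_k = sigma^2 * sum_{j=k..q} theta_j psi_{j-k}   (c_k = 0 for k > q),
using gamma(-m) = gamma(m).
psi-weights needed (psi_j = theta_j + sum_i phi_i psi_{j-i}):
  psi_1 = theta_1 + phi_1 = -0.459 + (-0.857) = -1.316
  psi_2 = theta_2 + phi_1 psi_1 = 0.347 + (-0.857)(-1.316) = 1.474812
Right-hand sides:
  c_0 = sigma^2 (1 + theta_1 psi_1 + theta_2 psi_2) = 3 * (1 + (-0.459)(-1.316) + (0.347)(1.474812)) = 3 * 2.115804 = 6.347411
  c_1 = sigma^2 (theta_1 + theta_2 psi_1) = 3 * (-0.459 + (0.347)(-1.316)) = -2.746956
  c_2 = sigma^2 theta_2 = 3 * (0.347) = 1.041
Equations for k = 0 and k = 1 (AR order 1):
  gamma(0) = phi_1 gamma(1) + c_0
  gamma(1) = phi_1 gamma(0) + c_1
Substituting the second into the first: gamma(0) (1 - phi_1^2) = c_0 + phi_1 c_1, so
  gamma(0) = (c_0 + phi_1 c_1) / (1 - phi_1^2) = (6.347411 + (-0.857)(-2.746956)) / (1 - (-0.857)^2) = 8.701553 / 0.265551 = 32.767915.
  gamma(1) = phi_1 gamma(0) + c_1 = (-0.857)(32.767915) + (-2.746956) = -30.829059.
Therefore gamma(1) = -30.8291 (to 4 decimal places).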